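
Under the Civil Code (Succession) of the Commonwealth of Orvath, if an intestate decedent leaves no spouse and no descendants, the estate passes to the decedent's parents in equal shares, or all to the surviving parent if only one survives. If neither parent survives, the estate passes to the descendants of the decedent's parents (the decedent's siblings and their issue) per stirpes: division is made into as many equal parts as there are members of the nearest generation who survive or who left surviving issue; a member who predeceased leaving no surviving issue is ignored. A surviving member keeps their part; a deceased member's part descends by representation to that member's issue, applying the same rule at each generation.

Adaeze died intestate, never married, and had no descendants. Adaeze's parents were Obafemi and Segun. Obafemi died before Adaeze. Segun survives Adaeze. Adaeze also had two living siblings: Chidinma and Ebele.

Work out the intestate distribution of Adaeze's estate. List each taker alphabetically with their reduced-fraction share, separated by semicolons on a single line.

Only one parent, Segun, survives, so Segun takes the entire estate. The siblings take nothing because a surviving parent has priority.

Segun 1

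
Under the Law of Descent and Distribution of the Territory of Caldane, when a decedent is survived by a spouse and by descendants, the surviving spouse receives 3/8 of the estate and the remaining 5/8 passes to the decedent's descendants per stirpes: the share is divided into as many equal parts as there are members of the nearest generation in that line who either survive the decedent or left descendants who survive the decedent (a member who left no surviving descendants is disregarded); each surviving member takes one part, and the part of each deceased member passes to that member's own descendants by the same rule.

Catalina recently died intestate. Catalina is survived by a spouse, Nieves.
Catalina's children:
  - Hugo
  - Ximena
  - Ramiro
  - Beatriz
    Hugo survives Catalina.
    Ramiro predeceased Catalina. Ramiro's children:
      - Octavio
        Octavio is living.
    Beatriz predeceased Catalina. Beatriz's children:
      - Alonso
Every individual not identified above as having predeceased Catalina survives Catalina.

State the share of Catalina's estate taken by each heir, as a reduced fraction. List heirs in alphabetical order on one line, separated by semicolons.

Nieves, as surviving spouse, takes 3/8.
The remaining 5/8 passes to Catalina's descendants per stirpes.
The 5/8 is divided into 4 equal shares of 5/32 among Hugo, Ximena, Ramiro, Beatriz.
Hugo is living and takes 5/32.
Ximena is living and takes 5/32.
Ramiro predeceased; the 5/32 allotted to Ramiro's branch passes to Ramiro's issue by representation.
Octavio is the sole taker at this level and receives the full 5/32.
Beatriz predeceased; the 5/32 allotted to Beatriz's branch passes to Beatriz's issue by representation.
Alonso is the sole taker at this level and receives the full 5/32.

Alonso 5/32; Hugo 5/32; Nieves 3/8; Octavio 5/32; Ximena 5/32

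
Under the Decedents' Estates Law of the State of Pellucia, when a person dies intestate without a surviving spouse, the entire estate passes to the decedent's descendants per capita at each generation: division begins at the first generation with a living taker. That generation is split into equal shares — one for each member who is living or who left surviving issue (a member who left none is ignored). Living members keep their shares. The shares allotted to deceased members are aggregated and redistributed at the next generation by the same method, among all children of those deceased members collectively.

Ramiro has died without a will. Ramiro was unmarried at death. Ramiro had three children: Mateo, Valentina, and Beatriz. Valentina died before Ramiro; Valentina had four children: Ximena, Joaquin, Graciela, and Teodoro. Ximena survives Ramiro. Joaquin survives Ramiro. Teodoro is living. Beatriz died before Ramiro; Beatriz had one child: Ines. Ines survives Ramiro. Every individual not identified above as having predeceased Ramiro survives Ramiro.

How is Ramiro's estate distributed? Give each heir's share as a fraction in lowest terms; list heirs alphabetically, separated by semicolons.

There is no surviving spouse, so the entire estate passes to Ramiro's descendants per capita at each generation.
At generation 1 (Mateo, Valentina, Beatriz) there are 3 shares of (1)/3 = 1/3 each.
Living: Mateo — each takes 1/3.
Deceased: Valentina and Beatriz. Their combined 2/3 is pooled and carried to generation 2.
At generation 2 (Ximena, Joaquin, Graciela, Teodoro, Ines) there are 5 shares of (2/3)/5 = 2/15 each.
Living: Ximena, Joaquin, Graciela, Teodoro, and Ines — each takes 2/15.

Graciela 2/15; Ines 2/15; Joaquin 2/15; Mateo 1/3; Teodoro 2/15; Ximena 2/15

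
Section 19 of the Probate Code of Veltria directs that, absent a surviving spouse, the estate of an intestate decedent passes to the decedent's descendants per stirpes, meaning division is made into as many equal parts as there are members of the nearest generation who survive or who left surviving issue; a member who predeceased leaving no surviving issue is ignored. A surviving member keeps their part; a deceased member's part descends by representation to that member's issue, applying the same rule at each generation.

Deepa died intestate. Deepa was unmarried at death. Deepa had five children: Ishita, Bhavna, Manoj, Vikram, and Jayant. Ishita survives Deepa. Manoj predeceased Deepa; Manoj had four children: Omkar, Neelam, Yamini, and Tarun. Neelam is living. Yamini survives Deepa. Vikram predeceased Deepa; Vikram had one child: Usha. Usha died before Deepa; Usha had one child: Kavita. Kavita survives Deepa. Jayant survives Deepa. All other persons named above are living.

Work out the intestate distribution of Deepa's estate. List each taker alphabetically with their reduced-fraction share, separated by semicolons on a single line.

There is no surviving spouse, so the entire estate passes to Deepa's descendants per stirpes.
The estate is divided into 5 equal shares of 1/5 among Ishita, Bhavna, Manoj, Vikram, Jayant.
Ishita is living and takes 1/5.
Bhavna is living and takes 1/5.
Manoj predeceased; the 1/5 allotted to Manoj's branch passes to Manoj's issue by representation.
The 1/5 is divided into 4 equal shares of 1/20 among Omkar, Neelam, Yamini, Tarun.
Omkar is living and takes 1/20.
Neelam is living and takes 1/20.
Yamini is living and takes 1/20.
Tarun is living and takes 1/20.
Vikram predeceased; the 1/5 allotted to Vikram's branch passes to Vikram's issue by representation.
Usha's line is the sole branch at this level, so the full 1/5 passes to Usha's issue by representation.
Kavita is the sole taker at this level and receives the full 1/5.
Jayant is living and takes 1/5.

Bhavna 1/5; Ishita 1/5; Jayant 1/5; Kavita 1/5; Neelam 1/20; Omkar 1/20; Tarun 1/20; Yamini 1/20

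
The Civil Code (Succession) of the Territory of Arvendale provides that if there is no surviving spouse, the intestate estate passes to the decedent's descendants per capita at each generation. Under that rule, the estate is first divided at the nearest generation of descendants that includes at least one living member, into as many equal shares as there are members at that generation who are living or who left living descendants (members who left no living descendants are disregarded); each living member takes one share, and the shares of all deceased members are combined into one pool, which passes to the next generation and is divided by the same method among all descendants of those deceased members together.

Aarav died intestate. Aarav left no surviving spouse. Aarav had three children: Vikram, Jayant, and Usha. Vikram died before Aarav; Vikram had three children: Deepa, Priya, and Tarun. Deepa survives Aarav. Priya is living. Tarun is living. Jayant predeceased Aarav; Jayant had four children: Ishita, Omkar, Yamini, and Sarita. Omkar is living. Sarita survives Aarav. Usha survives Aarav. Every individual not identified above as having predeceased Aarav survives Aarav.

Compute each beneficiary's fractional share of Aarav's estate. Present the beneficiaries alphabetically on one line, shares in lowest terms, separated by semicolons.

There is no surviving spouse, so the entire estate passes to Aarav's descendants per capita at each generation.
At generation 1 (Vikram, Jayant, Usha) there are 3 shares of (1)/3 = 1/3 each.
Living: Usha — each takes 1/3.
Deceased: Vikram and Jayant. Their combined 2/3 is pooled and carried to generation 2.
At generation 2 (Deepa, Priya, Tarun, Ishita, Omkar, Yamini, Sarita) there are 7 shares of (2/3)/7 = 2/21 each.
Living: Deepa, Priya, Tarun, Ishita, Omkar, Yamini, and Sarita — each takes 2/21.

Deepa 2/21; Ishita 2/21; Omkar 2/21; Priya 2/21; Sarita 2/21; Tarun 2/21; Usha 1/3; Yamini 2/21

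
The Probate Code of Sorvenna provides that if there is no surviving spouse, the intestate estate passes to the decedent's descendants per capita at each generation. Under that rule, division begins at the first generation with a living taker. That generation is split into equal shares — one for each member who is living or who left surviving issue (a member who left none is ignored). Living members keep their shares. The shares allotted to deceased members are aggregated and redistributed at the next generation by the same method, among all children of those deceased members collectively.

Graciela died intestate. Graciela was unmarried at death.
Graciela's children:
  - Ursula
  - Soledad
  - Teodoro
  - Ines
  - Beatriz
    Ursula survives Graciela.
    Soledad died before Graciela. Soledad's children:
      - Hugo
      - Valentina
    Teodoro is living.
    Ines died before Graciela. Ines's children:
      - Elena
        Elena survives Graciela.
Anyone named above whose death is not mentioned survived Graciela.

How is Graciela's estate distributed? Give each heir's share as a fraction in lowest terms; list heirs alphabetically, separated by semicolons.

Beatriz 1/5; Elena 2/15; Hugo 2/15; Teodoro 1/5; Ursula 1/5; Valentina 2/15

There is no surviving spouse, so the entire estate passes to Graciela's descendants per capita at each generation.
At generation 1 (Ursula, Soledad, Teodoro, Ines, Beatriz) there are 5 shares of (1)/5 = 1/5 each.
Living: Ursula, Teodoro, and Beatriz — each takes 1/5.
Deceased: Soledad and Ines. Their combined 2/5 is pooled and carried to generation 2.
At generation 2 (Hugo, Valentina, Elena) there are 3 shares of (2/5)/3 = 2/15 each.
Living: Hugo, Valentina, and Elena — each takes 2/15.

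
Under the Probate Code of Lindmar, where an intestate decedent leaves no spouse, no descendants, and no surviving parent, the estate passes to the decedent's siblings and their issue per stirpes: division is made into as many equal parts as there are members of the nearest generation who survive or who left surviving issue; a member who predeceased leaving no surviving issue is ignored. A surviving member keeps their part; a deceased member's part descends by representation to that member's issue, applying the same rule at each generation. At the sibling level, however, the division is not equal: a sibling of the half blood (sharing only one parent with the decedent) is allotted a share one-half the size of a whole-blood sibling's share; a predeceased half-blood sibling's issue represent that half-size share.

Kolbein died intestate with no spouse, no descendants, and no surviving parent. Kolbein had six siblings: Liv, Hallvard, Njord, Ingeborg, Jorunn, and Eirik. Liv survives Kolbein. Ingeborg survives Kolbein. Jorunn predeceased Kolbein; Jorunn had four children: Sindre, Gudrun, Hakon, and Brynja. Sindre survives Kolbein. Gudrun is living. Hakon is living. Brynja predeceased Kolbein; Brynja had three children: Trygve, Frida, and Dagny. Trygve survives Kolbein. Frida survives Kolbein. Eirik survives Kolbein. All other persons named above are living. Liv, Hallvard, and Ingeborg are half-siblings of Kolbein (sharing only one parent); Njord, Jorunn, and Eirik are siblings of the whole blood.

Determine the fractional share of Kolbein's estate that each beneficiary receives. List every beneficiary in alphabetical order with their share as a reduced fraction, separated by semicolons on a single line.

Dagny 1/54; Eirik 2/9; Frida 1/54; Gudrun 1/18; Hakon 1/18; Hallvard 1/9; Ingeborg 1/9; Liv 1/9; Njord 2/9; Sindre 1/18; Trygve 1/54

No spouse, descendants, or parent survives, so the estate passes to Kolbein's siblings per stirpes.
Half-blood siblings count for one-half the weight of whole-blood siblings at the initial division.
Dividing 1 in proportion to weights (total weight 9/2): Liv (weight 1/2) → 1/9; Hallvard (weight 1/2) → 1/9; Njord (weight 1) → 2/9; Ingeborg (weight 1/2) → 1/9; Jorunn (weight 1) → 2/9; Eirik (weight 1) → 2/9.
Liv is living and takes 1/9.
Hallvard is living and takes 1/9.
Njord is living and takes 2/9.
Ingeborg is living and takes 1/9.
Jorunn predeceased; the 2/9 allotted to Jorunn's branch passes to Jorunn's issue by representation.
The 2/9 is divided into 4 equal shares of 1/18 among Sindre, Gudrun, Hakon, Brynja.
Sindre is living and takes 1/18.
Gudrun is living and takes 1/18.
Hakon is living and takes 1/18.
Brynja predeceased; the 1/18 allotted to Brynja's branch passes to Brynja's issue by representation.
The 1/18 is divided into 3 equal shares of 1/54 among Trygve, Frida, Dagny.
Trygve is living and takes 1/54.
Frida is living and takes 1/54.
Dagny is living and takes 1/54.
Eirik is living and takes 2/9.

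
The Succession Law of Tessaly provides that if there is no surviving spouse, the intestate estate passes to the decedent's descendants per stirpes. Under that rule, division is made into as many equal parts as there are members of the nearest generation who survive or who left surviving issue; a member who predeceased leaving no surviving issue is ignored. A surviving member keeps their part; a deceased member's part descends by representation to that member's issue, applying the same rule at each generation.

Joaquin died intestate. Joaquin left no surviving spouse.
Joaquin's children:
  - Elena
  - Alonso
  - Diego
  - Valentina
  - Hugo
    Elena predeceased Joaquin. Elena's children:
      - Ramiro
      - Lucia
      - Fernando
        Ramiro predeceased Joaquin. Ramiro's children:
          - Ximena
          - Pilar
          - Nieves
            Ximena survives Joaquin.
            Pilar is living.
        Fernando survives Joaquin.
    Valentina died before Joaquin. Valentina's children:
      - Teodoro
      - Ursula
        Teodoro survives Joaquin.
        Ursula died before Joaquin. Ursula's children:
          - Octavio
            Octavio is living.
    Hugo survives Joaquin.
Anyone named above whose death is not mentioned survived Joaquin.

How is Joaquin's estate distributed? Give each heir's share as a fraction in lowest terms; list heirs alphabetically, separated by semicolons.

There is no surviving spouse, so the entire estate passes to Joaquin's descendants per stirpes.
The estate is divided into 5 equal shares of 1/5 among Elena, Alonso, Diego, Valentina, Hugo.
Elena predeceased; the 1/5 allotted to Elena's branch passes to Elena's issue by representation.
The 1/5 is divided into 3 equal shares of 1/15 among Ramiro, Lucia, Fernando.
Ramiro predeceased; the 1/15 allotted to Ramiro's branch passes to Ramiro's issue by representation.
The 1/15 is divided into 3 equal shares of 1/45 among Ximena, Pilar, Nieves.
Ximena is living and takes 1/45.
Pilar is living and takes 1/45.
Nieves is living and takes 1/45.
Lucia is living and takes 1/15.
Fernando is living and takes 1/15.
Alonso is living and takes 1/5.
Diego is living and takes 1/5.
Valentina predeceased; the 1/5 allotted to Valentina's branch passes to Valentina's issue by representation.
The 1/5 is divided into 2 equal shares of 1/10 among Teodoro, Ursula.
Teodoro is living and takes 1/10.
Ursula predeceased; the 1/10 allotted to Ursula's branch passes to Ursula's issue by representation.
Octavio is the sole taker at this level and receives the full 1/10.
Hugo is living and takes 1/5.

Alonso 1/5; Diego 1/5; Fernando 1/15; Hugo 1/5; Lucia 1/15; Nieves 1/45; Octavio 1/10; Pilar 1/45; Teodoro 1/10; Ximena 1/45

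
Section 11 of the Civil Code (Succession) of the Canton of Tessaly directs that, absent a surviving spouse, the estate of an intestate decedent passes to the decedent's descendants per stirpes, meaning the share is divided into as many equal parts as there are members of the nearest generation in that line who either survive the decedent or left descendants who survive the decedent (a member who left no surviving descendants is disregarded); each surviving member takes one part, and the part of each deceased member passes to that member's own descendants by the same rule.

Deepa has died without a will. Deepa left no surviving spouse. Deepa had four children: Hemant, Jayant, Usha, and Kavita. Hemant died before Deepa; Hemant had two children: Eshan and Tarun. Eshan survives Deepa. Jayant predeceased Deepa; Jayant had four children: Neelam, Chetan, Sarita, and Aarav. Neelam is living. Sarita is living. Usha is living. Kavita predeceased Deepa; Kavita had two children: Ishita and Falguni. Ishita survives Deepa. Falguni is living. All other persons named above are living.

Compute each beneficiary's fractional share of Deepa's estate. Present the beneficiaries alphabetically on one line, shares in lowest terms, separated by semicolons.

There is no surviving spouse, so the entire estate passes to Deepa's descendants per stirpes.
The estate is divided into 4 equal shares of 1/4 among Hemant, Jayant, Usha, Kavita.
Hemant predeceased; the 1/4 allotted to Hemant's branch passes to Hemant's issue by representation.
The 1/4 is divided into 2 equal shares of 1/8 among Eshan, Tarun.
Eshan is living and takes 1/8.
Tarun is living and takes 1/8.
Jayant predeceased; the 1/4 allotted to Jayant's branch passes to Jayant's issue by representation.
The 1/4 is divided into 4 equal shares of 1/16 among Neelam, Chetan, Sarita, Aarav.
Neelam is living and takes 1/16.
Chetan is living and takes 1/16.
Sarita is living and takes 1/16.
Aarav is living and takes 1/16.
Usha is living and takes 1/4.
Kavita predeceased; the 1/4 allotted to Kavita's branch passes to Kavita's issue by representation.
The 1/4 is divided into 2 equal shares of 1/8 among Ishita, Falguni.
Ishita is living and takes 1/8.
Falguni is living and takes 1/8.

Aarav 1/16; Chetan 1/16; Eshan 1/8; Falguni 1/8; Ishita 1/8; Neelam 1/16; Sarita 1/16; Tarun 1/8; Usha 1/4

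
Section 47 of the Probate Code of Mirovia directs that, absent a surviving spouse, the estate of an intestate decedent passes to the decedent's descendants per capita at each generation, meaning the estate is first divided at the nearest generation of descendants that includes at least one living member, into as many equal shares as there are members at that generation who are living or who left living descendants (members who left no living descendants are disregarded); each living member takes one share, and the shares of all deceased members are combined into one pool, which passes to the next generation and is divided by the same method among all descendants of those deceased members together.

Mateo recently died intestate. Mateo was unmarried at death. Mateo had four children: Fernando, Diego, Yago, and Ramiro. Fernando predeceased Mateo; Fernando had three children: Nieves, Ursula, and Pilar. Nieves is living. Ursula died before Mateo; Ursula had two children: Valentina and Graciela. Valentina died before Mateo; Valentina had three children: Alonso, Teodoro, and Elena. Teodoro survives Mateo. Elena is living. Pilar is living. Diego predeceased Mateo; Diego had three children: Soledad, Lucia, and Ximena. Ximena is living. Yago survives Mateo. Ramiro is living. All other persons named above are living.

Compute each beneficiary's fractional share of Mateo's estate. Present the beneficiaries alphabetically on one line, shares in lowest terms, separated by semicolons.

There is no surviving spouse, so the entire estate passes to Mateo's descendants per capita at each generation.
At generation 1 (Fernando, Diego, Yago, Ramiro) there are 4 shares of (1)/4 = 1/4 each.
Living: Yago and Ramiro — each takes 1/4.
Deceased: Fernando and Diego. Their combined 1/2 is pooled and carried to generation 2.
At generation 2 (Nieves, Ursula, Pilar, Soledad, Lucia, Ximena) there are 6 shares of (1/2)/6 = 1/12 each.
Living: Nieves, Pilar, Soledad, Lucia, and Ximena — each takes 1/12.
Deceased: Ursula. That 1/12 share is carried to generation 3.
At generation 3 (Valentina, Graciela) there are 2 shares of (1/12)/2 = 1/24 each.
Living: Graciela — each takes 1/24.
Deceased: Valentina. That 1/24 share is carried to generation 4.
At generation 4 (Alonso, Teodoro, Elena) there are 3 shares of (1/24)/3 = 1/72 each.
Living: Alonso, Teodoro, and Elena — each takes 1/72.

Alonso 1/72; Elena 1/72; Graciela 1/24; Lucia 1/12; Nieves 1/12; Pilar 1/12; Ramiro 1/4; Soledad 1/12; Teodoro 1/72; Ximena 1/12; Yago 1/4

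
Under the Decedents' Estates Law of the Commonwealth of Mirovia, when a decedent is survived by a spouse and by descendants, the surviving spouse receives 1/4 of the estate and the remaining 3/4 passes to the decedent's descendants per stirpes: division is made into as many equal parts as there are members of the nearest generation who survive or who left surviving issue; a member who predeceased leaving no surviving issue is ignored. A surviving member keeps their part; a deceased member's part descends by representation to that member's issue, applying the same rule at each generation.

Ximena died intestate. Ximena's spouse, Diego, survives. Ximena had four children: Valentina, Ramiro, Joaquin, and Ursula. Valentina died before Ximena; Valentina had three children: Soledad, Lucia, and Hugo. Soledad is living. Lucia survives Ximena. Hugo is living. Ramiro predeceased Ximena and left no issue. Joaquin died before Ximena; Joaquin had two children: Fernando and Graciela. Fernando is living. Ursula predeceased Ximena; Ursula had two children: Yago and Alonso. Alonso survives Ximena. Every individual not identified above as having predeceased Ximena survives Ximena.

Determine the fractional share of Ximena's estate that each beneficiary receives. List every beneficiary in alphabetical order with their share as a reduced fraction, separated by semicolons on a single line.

Alonso 1/8; Diego 1/4; Fernando 1/8; Graciela 1/8; Hugo 1/12; Lucia 1/12; Soledad 1/12; Yago 1/8

Diego, as surviving spouse, takes 1/4.
The remaining 3/4 passes to Ximena's descendants per stirpes.
Ramiro left no surviving issue, so that branch lapses and is disregarded.
The 3/4 is divided into 3 equal shares of 1/4 among Valentina, Joaquin, Ursula.
Valentina predeceased; the 1/4 allotted to Valentina's branch passes to Valentina's issue by representation.
The 1/4 is divided into 3 equal shares of 1/12 among Soledad, Lucia, Hugo.
Soledad is living and takes 1/12.
Lucia is living and takes 1/12.
Hugo is living and takes 1/12.
Joaquin predeceased; the 1/4 allotted to Joaquin's branch passes to Joaquin's issue by representation.
The 1/4 is divided into 2 equal shares of 1/8 among Fernando, Graciela.
Fernando is living and takes 1/8.
Graciela is living and takes 1/8.
Ursula predeceased; the 1/4 allotted to Ursula's branch passes to Ursula's issue by representation.
The 1/4 is divided into 2 equal shares of 1/8 among Yago, Alonso.
Yago is living and takes 1/8.
Alonso is living and takes 1/8.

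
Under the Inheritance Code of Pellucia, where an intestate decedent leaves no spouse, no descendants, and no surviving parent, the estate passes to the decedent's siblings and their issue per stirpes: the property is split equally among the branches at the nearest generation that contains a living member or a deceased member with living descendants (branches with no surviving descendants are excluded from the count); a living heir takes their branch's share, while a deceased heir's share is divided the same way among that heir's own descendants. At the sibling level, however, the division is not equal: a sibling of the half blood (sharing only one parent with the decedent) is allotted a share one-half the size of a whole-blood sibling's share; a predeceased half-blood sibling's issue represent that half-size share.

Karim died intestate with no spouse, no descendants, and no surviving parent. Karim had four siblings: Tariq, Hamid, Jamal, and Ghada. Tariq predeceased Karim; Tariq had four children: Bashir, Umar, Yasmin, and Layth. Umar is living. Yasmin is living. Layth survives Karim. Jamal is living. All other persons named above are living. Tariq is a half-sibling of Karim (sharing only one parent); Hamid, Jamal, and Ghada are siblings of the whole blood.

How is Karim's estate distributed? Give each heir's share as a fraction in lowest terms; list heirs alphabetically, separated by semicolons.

No spouse, descendants, or parent survives, so the estate passes to Karim's siblings per stirpes.
Half-blood siblings count for one-half the weight of whole-blood siblings at the initial division.
Dividing 1 in proportion to weights (total weight 7/2): Tariq (weight 1/2) → 1/7; Hamid (weight 1) → 2/7; Jamal (weight 1) → 2/7; Ghada (weight 1) → 2/7.
Tariq predeceased; the 1/7 allotted to Tariq's branch passes to Tariq's issue by representation.
The 1/7 is divided into 4 equal shares of 1/28 among Bashir, Umar, Yasmin, Layth.
Bashir is living and takes 1/28.
Umar is living and takes 1/28.
Yasmin is living and takes 1/28.
Layth is living and takes 1/28.
Hamid is living and takes 2/7.
Jamal is living and takes 2/7.
Ghada is living and takes 2/7.

Bashir 1/28; Ghada 2/7; Hamid 2/7; Jamal 2/7; Layth 1/28; Umar 1/28; Yasmin 1/28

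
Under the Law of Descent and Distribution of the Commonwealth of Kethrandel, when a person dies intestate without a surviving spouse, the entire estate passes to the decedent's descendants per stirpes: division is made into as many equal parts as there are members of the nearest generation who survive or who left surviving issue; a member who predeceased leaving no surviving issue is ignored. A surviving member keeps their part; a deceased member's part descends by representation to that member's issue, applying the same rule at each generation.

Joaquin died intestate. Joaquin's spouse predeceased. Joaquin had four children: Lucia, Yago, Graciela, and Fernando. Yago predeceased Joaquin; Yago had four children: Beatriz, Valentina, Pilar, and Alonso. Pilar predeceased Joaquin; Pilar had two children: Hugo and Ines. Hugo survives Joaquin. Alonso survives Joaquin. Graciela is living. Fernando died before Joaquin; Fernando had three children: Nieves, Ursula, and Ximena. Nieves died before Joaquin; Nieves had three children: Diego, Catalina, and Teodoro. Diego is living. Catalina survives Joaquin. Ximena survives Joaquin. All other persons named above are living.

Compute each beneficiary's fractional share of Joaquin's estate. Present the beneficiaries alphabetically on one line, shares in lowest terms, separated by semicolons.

Alonso 1/16; Beatriz 1/16; Catalina 1/36; Diego 1/36; Graciela 1/4; Hugo 1/32; Ines 1/32; Lucia 1/4; Teodoro 1/36; Ursula 1/12; Valentina 1/16; Ximena 1/12

There is no surviving spouse, so the entire estate passes to Joaquin's descendants per stirpes.
The estate is divided into 4 equal shares of 1/4 among Lucia, Yago, Graciela, Fernando.
Lucia is living and takes 1/4.
Yago predeceased; the 1/4 allotted to Yago's branch passes to Yago's issue by representation.
The 1/4 is divided into 4 equal shares of 1/16 among Beatriz, Valentina, Pilar, Alonso.
Beatriz is living and takes 1/16.
Valentina is living and takes 1/16.
Pilar predeceased; the 1/16 allotted to Pilar's branch passes to Pilar's issue by representation.
The 1/16 is divided into 2 equal shares of 1/32 among Hugo, Ines.
Hugo is living and takes 1/32.
Ines is living and takes 1/32.
Alonso is living and takes 1/16.
Graciela is living and takes 1/4.
Fernando predeceased; the 1/4 allotted to Fernando's branch passes to Fernando's issue by representation.
The 1/4 is divided into 3 equal shares of 1/12 among Nieves, Ursula, Ximena.
Nieves predeceased; the 1/12 allotted to Nieves's branch passes to Nieves's issue by representation.
The 1/12 is divided into 3 equal shares of 1/36 among Diego, Catalina, Teodoro.
Diego is living and takes 1/36.
Catalina is living and takes 1/36.
Teodoro is living and takes 1/36.
Ursula is living and takes 1/12.
Ximena is living and takes 1/12.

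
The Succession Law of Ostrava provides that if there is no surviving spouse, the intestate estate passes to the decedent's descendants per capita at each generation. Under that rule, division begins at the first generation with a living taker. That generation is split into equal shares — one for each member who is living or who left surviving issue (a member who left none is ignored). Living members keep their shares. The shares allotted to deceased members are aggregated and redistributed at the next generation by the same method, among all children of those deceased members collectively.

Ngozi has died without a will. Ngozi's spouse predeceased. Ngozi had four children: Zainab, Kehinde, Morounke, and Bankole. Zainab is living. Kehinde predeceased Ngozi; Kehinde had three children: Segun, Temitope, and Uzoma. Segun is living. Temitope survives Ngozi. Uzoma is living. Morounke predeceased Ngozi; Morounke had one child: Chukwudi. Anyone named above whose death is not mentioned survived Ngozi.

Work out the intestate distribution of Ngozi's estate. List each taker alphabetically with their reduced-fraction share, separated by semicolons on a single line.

Bankole 1/4; Chukwudi 1/8; Segun 1/8; Temitope 1/8; Uzoma 1/8; Zainab 1/4

There is no surviving spouse, so the entire estate passes to Ngozi's descendants per capita at each generation.
At generation 1 (Zainab, Kehinde, Morounke, Bankole) there are 4 shares of (1)/4 = 1/4 each.
Living: Zainab and Bankole — each takes 1/4.
Deceased: Kehinde and Morounke. Their combined 1/2 is pooled and carried to generation 2.
At generation 2 (Segun, Temitope, Uzoma, Chukwudi) there are 4 shares of (1/2)/4 = 1/8 each.
Living: Segun, Temitope, Uzoma, and Chukwudi — each takes 1/8.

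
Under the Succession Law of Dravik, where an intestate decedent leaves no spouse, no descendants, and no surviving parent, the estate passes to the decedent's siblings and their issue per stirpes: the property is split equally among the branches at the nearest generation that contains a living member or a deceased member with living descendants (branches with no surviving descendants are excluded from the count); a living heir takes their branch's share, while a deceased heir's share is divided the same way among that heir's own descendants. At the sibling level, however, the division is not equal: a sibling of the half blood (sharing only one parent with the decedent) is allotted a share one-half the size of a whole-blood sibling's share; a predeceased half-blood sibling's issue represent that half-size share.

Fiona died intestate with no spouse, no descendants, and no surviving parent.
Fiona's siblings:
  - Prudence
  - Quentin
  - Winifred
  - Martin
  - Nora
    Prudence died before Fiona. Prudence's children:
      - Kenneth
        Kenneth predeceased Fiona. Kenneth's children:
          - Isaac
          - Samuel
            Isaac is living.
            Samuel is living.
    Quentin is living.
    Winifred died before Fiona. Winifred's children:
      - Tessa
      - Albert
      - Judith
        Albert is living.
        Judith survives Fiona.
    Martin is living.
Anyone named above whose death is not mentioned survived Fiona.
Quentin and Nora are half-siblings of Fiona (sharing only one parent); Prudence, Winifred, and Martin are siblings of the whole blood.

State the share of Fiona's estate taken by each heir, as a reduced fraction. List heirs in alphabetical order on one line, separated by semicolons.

No spouse, descendants, or parent survives, so the estate passes to Fiona's siblings per stirpes.
Half-blood siblings count for one-half the weight of whole-blood siblings at the initial division.
Dividing 1 in proportion to weights (total weight 4): Prudence (weight 1) → 1/4; Quentin (weight 1/2) → 1/8; Winifred (weight 1) → 1/4; Martin (weight 1) → 1/4; Nora (weight 1/2) → 1/8.
Prudence predeceased; the 1/4 allotted to Prudence's branch passes to Prudence's issue by representation.
Kenneth's line is the sole branch at this level, so the full 1/4 passes to Kenneth's issue by representation.
The 1/4 is divided into 2 equal shares of 1/8 among Isaac, Samuel.
Isaac is living and takes 1/8.
Samuel is living and takes 1/8.
Quentin is living and takes 1/8.
Winifred predeceased; the 1/4 allotted to Winifred's branch passes to Winifred's issue by representation.
The 1/4 is divided into 3 equal shares of 1/12 among Tessa, Albert, Judith.
Tessa is living and takes 1/12.
Albert is living and takes 1/12.
Judith is living and takes 1/12.
Martin is living and takes 1/4.
Nora is living and takes 1/8.

Albert 1/12; Isaac 1/8; Judith 1/12; Martin 1/4; Nora 1/8; Quentin 1/8; Samuel 1/8; Tessa 1/12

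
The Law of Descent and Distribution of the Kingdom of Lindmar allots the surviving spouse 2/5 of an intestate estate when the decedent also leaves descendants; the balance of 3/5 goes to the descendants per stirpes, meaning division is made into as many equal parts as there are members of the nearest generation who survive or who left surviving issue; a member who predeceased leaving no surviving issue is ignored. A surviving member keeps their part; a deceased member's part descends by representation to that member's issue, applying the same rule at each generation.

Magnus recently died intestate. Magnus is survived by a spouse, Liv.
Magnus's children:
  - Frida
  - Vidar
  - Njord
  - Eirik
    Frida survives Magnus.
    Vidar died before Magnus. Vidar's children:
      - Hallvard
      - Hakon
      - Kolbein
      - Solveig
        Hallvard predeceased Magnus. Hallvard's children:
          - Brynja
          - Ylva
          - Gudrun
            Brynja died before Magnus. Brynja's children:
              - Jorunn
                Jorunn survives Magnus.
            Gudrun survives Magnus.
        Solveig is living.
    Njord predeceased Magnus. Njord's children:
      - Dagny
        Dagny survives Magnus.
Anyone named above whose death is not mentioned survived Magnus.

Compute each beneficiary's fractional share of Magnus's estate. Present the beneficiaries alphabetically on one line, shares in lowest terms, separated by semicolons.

Liv, as surviving spouse, takes 2/5.
The remaining 3/5 passes to Magnus's descendants per stirpes.
The 3/5 is divided into 4 equal shares of 3/20 among Frida, Vidar, Njord, Eirik.
Frida is living and takes 3/20.
Vidar predeceased; the 3/20 allotted to Vidar's branch passes to Vidar's issue by representation.
The 3/20 is divided into 4 equal shares of 3/80 among Hallvard, Hakon, Kolbein, Solveig.
Hallvard predeceased; the 3/80 allotted to Hallvard's branch passes to Hallvard's issue by representation.
The 3/80 is divided into 3 equal shares of 1/80 among Brynja, Ylva, Gudrun.
Brynja predeceased; the 1/80 allotted to Brynja's branch passes to Brynja's issue by representation.
Jorunn is the sole taker at this level and receives the full 1/80.
Ylva is living and takes 1/80.
Gudrun is living and takes 1/80.
Hakon is living and takes 3/80.
Kolbein is living and takes 3/80.
Solveig is living and takes 3/80.
Njord predeceased; the 3/20 allotted to Njord's branch passes to Njord's issue by representation.
Dagny is the sole taker at this level and receives the full 3/20.
Eirik is living and takes 3/20.

Dagny 3/20; Eirik 3/20; Frida 3/20; Gudrun 1/80; Hakon 3/80; Jorunn 1/80; Kolbein 3/80; Liv 2/5; Solveig 3/80; Ylva 1/80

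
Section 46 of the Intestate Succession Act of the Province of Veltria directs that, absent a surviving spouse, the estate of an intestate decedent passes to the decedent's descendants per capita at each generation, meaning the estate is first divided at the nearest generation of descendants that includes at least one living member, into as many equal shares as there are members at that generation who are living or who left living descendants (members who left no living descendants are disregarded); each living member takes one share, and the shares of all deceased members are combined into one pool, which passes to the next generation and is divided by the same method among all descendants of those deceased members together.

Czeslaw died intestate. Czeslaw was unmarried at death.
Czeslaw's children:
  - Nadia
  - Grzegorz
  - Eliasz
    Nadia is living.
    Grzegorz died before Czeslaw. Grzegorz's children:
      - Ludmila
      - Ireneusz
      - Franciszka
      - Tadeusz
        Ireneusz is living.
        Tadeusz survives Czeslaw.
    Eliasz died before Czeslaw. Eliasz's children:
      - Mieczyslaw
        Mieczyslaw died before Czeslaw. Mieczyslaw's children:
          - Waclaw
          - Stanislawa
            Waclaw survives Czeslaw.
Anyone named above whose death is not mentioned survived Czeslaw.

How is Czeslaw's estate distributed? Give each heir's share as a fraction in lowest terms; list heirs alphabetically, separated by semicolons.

Franciszka 2/15; Ireneusz 2/15; Ludmila 2/15; Nadia 1/3; Stanislawa 1/15; Tadeusz 2/15; Waclaw 1/15

There is no surviving spouse, so the entire estate passes to Czeslaw's descendants per capita at each generation.
At generation 1 (Nadia, Grzegorz, Eliasz) there are 3 shares of (1)/3 = 1/3 each.
Living: Nadia — each takes 1/3.
Deceased: Grzegorz and Eliasz. Their combined 2/3 is pooled and carried to generation 2.
At generation 2 (Ludmila, Ireneusz, Franciszka, Tadeusz, Mieczyslaw) there are 5 shares of (2/3)/5 = 2/15 each.
Living: Ludmila, Ireneusz, Franciszka, and Tadeusz — each takes 2/15.
Deceased: Mieczyslaw. That 2/15 share is carried to generation 3.
At generation 3 (Waclaw, Stanislawa) there are 2 shares of (2/15)/2 = 1/15 each.
Living: Waclaw and Stanislawa — each takes 1/15.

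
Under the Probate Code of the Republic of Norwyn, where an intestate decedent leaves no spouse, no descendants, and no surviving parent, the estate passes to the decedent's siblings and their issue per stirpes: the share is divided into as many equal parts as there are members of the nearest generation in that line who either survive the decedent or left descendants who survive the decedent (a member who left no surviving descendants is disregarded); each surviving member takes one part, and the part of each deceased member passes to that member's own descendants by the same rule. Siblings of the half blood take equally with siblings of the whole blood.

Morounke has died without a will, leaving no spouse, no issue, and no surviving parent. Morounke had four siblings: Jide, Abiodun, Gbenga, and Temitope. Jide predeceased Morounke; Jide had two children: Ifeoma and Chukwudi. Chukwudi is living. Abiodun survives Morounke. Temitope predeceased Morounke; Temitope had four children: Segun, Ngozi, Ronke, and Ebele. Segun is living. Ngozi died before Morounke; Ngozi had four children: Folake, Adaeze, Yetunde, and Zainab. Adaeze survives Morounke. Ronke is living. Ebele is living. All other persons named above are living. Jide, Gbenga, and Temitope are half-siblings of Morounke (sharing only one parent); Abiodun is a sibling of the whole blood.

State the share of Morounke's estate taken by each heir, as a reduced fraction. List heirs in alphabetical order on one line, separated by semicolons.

Abiodun 1/4; Adaeze 1/64; Chukwudi 1/8; Ebele 1/16; Folake 1/64; Gbenga 1/4; Ifeoma 1/8; Ronke 1/16; Segun 1/16; Yetunde 1/64; Zainab 1/64

No spouse, descendants, or parent survives, so the estate passes to Morounke's siblings per stirpes.
Half-blood and whole-blood siblings take equally under the stated rule.
The estate is divided into 4 equal shares of 1/4 among Jide, Abiodun, Gbenga, Temitope.
Jide predeceased; the 1/4 allotted to Jide's branch passes to Jide's issue by representation.
The 1/4 is divided into 2 equal shares of 1/8 among Ifeoma, Chukwudi.
Ifeoma is living and takes 1/8.
Chukwudi is living and takes 1/8.
Abiodun is living and takes 1/4.
Gbenga is living and takes 1/4.
Temitope predeceased; the 1/4 allotted to Temitope's branch passes to Temitope's issue by representation.
The 1/4 is divided into 4 equal shares of 1/16 among Segun, Ngozi, Ronke, Ebele.
Segun is living and takes 1/16.
Ngozi predeceased; the 1/16 allotted to Ngozi's branch passes to Ngozi's issue by representation.
The 1/16 is divided into 4 equal shares of 1/64 among Folake, Adaeze, Yetunde, Zainab.
Folake is living and takes 1/64.
Adaeze is living and takes 1/64.
Yetunde is living and takes 1/64.
Zainab is living and takes 1/64.
Ronke is living and takes 1/16.
Ebele is living and takes 1/16.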